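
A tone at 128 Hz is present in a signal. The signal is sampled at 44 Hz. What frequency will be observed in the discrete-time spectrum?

128 Hz mod fs = 40 Hz.
40 Hz > fs/2 = 22 Hz, folds to fs − 40 Hz = 4 Hz.

4 Hz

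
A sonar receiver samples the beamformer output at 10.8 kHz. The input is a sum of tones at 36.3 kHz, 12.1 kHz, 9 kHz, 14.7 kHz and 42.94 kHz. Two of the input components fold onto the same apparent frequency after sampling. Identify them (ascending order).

fs/2 = 5.4 kHz.
36.3 kHz mod fs = 3.9 kHz.
3.9 kHz ≤ fs/2 = 5.4 kHz, appears at 3.9 kHz.
12.1 kHz mod fs = 1.3 kHz.
1.3 kHz ≤ fs/2 = 5.4 kHz, appears at 1.3 kHz.
9 kHz > fs/2 = 5.4 kHz, folds to fs − 9 kHz = 1.8 kHz.
14.7 kHz mod fs = 3.9 kHz.
3.9 kHz ≤ fs/2 = 5.4 kHz, appears at 3.9 kHz.
42.94 kHz mod fs = 10.54 kHz.
10.54 kHz > fs/2 = 5.4 kHz, folds to fs − 10.54 kHz = 0.26 kHz.
14.7 kHz and 36.3 kHz both map to 3.9 kHz.

14.7 kHz, 36.3 kHz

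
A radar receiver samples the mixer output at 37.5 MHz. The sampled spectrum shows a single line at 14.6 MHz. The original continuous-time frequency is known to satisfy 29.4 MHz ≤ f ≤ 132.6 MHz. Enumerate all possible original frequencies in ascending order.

Frequencies that alias to 14.6 MHz are k·fs ± 14.6 MHz for integer k ≥ 0.
k=0: 14.6 MHz.
k=1: 22.9 MHz, 52.1 MHz.
k=2: 60.4 MHz, 89.6 MHz.
k=3: 97.9 MHz, 127.1 MHz.
k=4: 135.4 MHz, 164.6 MHz.
Within [29.4 MHz, 132.6 MHz]: 52.1 MHz, 60.4 MHz, 89.6 MHz, 97.9 MHz, 127.1 MHz.

52.1 MHz, 60.4 MHz, 89.6 MHz, 97.9 MHz, 127.1 MHz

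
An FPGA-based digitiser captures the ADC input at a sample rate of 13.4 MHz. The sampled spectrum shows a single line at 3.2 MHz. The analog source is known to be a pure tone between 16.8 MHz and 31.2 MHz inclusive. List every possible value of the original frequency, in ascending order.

Frequencies that alias to 3.2 MHz are k·fs ± 3.2 MHz for integer k ≥ 0.
k=0: 3.2 MHz.
k=1: 10.2 MHz, 16.6 MHz.
k=2: 23.6 MHz, 30 MHz.
k=3: 37 MHz, 43.4 MHz.
Within [16.8 MHz, 31.2 MHz]: 23.6 MHz, 30 MHz.

23.6 MHz, 30 MHz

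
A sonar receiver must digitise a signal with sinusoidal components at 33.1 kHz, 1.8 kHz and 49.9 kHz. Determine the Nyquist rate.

99.8 kHz

Highest-frequency component: 49.9 kHz.
Nyquist rate = 2 × 49.9 kHz = 99.8 kHz.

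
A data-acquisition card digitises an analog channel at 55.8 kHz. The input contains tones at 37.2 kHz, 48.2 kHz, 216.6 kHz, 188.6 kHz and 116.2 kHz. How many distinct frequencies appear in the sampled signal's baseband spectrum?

5

fs/2 = 27.9 kHz.
37.2 kHz > fs/2 = 27.9 kHz, folds to fs − 37.2 kHz = 18.6 kHz.
48.2 kHz > fs/2 = 27.9 kHz, folds to fs − 48.2 kHz = 7.6 kHz.
216.6 kHz mod fs = 49.2 kHz.
49.2 kHz > fs/2 = 27.9 kHz, folds to fs − 49.2 kHz = 6.6 kHz.
188.6 kHz mod fs = 21.2 kHz.
21.2 kHz ≤ fs/2 = 27.9 kHz, appears at 21.2 kHz.
116.2 kHz mod fs = 4.6 kHz.
4.6 kHz ≤ fs/2 = 27.9 kHz, appears at 4.6 kHz.
Distinct values: {4.6 kHz, 6.6 kHz, 7.6 kHz, 18.6 kHz, 21.2 kHz} → 5.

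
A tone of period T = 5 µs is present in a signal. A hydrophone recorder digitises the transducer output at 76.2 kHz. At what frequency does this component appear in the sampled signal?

T = 5 µs → f = 1/T = 200 kHz.
200 kHz mod fs = 47.6 kHz.
47.6 kHz > fs/2 = 38.1 kHz, folds to fs − 47.6 kHz = 28.6 kHz.

28.6 kHz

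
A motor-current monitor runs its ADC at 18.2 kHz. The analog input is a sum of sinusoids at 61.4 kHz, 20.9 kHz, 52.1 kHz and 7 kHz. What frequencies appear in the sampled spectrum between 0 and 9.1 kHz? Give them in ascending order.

2.5 kHz, 2.7 kHz, 6.8 kHz, 7 kHz

fs/2 = 9.1 kHz.
61.4 kHz mod fs = 6.8 kHz.
6.8 kHz ≤ fs/2 = 9.1 kHz, appears at 6.8 kHz.
20.9 kHz mod fs = 2.7 kHz.
2.7 kHz ≤ fs/2 = 9.1 kHz, appears at 2.7 kHz.
52.1 kHz mod fs = 15.7 kHz.
15.7 kHz > fs/2 = 9.1 kHz, folds to fs − 15.7 kHz = 2.5 kHz.
7 kHz ≤ fs/2 = 9.1 kHz, passes unchanged.
Distinct values: {2.5 kHz, 2.7 kHz, 6.8 kHz, 7 kHz}.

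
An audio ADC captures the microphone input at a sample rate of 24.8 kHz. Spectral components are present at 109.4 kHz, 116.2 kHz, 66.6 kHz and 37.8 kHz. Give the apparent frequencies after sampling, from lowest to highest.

7.8 kHz, 10.2 kHz, 11.8 kHz

fs/2 = 12.4 kHz.
109.4 kHz mod fs = 10.2 kHz.
10.2 kHz ≤ fs/2 = 12.4 kHz, appears at 10.2 kHz.
116.2 kHz mod fs = 17 kHz.
17 kHz > fs/2 = 12.4 kHz, folds to fs − 17 kHz = 7.8 kHz.
66.6 kHz mod fs = 17 kHz.
17 kHz > fs/2 = 12.4 kHz, folds to fs − 17 kHz = 7.8 kHz.
37.8 kHz mod fs = 13 kHz.
13 kHz > fs/2 = 12.4 kHz, folds to fs − 13 kHz = 11.8 kHz.
Distinct values: {7.8 kHz, 10.2 kHz, 11.8 kHz}.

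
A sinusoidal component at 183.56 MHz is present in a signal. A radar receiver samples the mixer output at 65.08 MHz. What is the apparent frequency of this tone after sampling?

11.68 MHz

183.56 MHz mod fs = 53.4 MHz.
53.4 MHz > fs/2 = 32.54 MHz, folds to fs − 53.4 MHz = 11.68 MHz.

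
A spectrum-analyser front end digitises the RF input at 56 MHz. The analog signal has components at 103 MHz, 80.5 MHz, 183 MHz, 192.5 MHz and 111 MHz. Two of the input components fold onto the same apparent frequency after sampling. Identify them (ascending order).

fs/2 = 28 MHz.
103 MHz mod fs = 47 MHz.
47 MHz > fs/2 = 28 MHz, folds to fs − 47 MHz = 9 MHz.
80.5 MHz mod fs = 24.5 MHz.
24.5 MHz ≤ fs/2 = 28 MHz, appears at 24.5 MHz.
183 MHz mod fs = 15 MHz.
15 MHz ≤ fs/2 = 28 MHz, appears at 15 MHz.
192.5 MHz mod fs = 24.5 MHz.
24.5 MHz ≤ fs/2 = 28 MHz, appears at 24.5 MHz.
111 MHz mod fs = 55 MHz.
55 MHz > fs/2 = 28 MHz, folds to fs − 55 MHz = 1 MHz.
80.5 MHz and 192.5 MHz both map to 24.5 MHz.

80.5 MHz, 192.5 MHz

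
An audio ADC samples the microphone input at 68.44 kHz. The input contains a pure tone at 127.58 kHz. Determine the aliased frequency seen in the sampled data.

127.58 kHz mod fs = 59.14 kHz.
59.14 kHz > fs/2 = 34.22 kHz, folds to fs − 59.14 kHz = 9.3 kHz.

9.3 kHz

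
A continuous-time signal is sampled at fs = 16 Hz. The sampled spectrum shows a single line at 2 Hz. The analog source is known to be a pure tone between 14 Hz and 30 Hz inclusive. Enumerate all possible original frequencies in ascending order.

Frequencies that alias to 2 Hz are k·fs ± 2 Hz for integer k ≥ 0.
k=0: 2 Hz.
k=1: 14 Hz, 18 Hz.
k=2: 30 Hz, 34 Hz.
k=3: 46 Hz, 50 Hz.
Within [14 Hz, 30 Hz]: 14 Hz, 18 Hz, 30 Hz.

14 Hz, 18 Hz, 30 Hz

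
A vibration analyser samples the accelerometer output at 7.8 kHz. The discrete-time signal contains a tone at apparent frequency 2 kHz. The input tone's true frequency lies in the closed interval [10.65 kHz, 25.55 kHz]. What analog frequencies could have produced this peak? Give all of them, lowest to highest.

13.6 kHz, 17.6 kHz, 21.4 kHz, 25.4 kHz

Frequencies that alias to 2 kHz are k·fs ± 2 kHz for integer k ≥ 0.
k=0: 2 kHz.
k=1: 5.8 kHz, 9.8 kHz.
k=2: 13.6 kHz, 17.6 kHz.
k=3: 21.4 kHz, 25.4 kHz.
k=4: 29.2 kHz, 33.2 kHz.
Within [10.65 kHz, 25.55 kHz]: 13.6 kHz, 17.6 kHz, 21.4 kHz, 25.4 kHz.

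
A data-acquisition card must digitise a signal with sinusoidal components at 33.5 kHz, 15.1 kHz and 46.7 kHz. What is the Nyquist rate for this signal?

93.4 kHz

Highest-frequency component: 46.7 kHz.
Nyquist rate = 2 × 46.7 kHz = 93.4 kHz.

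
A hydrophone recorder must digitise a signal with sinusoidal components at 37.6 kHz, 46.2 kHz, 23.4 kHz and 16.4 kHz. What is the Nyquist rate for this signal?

92.4 kHz

Highest-frequency component: 46.2 kHz.
Nyquist rate = 2 × 46.2 kHz = 92.4 kHz.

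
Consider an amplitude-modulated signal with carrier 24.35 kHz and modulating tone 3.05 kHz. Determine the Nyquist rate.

AM sidebands sit at fc ± fm = 21.3 kHz and 27.4 kHz.
Highest-frequency component: 27.4 kHz.
Nyquist rate = 2 × 27.4 kHz = 54.8 kHz.

54.8 kHz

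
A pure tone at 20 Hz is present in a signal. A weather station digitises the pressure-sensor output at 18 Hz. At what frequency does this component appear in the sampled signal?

2 Hz

20 Hz mod fs = 2 Hz.
2 Hz ≤ fs/2 = 9 Hz, appears at 2 Hz.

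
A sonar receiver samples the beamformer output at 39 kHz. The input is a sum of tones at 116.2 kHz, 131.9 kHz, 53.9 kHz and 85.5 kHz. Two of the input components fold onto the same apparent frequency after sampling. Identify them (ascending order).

fs/2 = 19.5 kHz.
116.2 kHz mod fs = 38.2 kHz.
38.2 kHz > fs/2 = 19.5 kHz, folds to fs − 38.2 kHz = 0.8 kHz.
131.9 kHz mod fs = 14.9 kHz.
14.9 kHz ≤ fs/2 = 19.5 kHz, appears at 14.9 kHz.
53.9 kHz mod fs = 14.9 kHz.
14.9 kHz ≤ fs/2 = 19.5 kHz, appears at 14.9 kHz.
85.5 kHz mod fs = 7.5 kHz.
7.5 kHz ≤ fs/2 = 19.5 kHz, appears at 7.5 kHz.
53.9 kHz and 131.9 kHz both map to 14.9 kHz.

53.9 kHz, 131.9 kHz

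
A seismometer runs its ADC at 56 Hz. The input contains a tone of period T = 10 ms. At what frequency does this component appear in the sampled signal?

T = 10 ms → f = 1/T = 100 Hz.
100 Hz mod fs = 44 Hz.
44 Hz > fs/2 = 28 Hz, folds to fs − 44 Hz = 12 Hz.

12 Hz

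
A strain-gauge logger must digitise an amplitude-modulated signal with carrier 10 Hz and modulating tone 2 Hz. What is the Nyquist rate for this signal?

AM sidebands sit at fc ± fm = 8 Hz and 12 Hz.
Highest-frequency component: 12 Hz.
Nyquist rate = 2 × 12 Hz = 24 Hz.

24 Hz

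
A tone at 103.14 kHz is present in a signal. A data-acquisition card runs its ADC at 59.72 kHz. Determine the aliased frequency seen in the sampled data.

103.14 kHz mod fs = 43.42 kHz.
43.42 kHz > fs/2 = 29.86 kHz, folds to fs − 43.42 kHz = 16.3 kHz.

16.3 kHz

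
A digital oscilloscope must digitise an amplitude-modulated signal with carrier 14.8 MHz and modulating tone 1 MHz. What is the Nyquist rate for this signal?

31.6 MHz

AM sidebands sit at fc ± fm = 13.8 MHz and 15.8 MHz.
Highest-frequency component: 15.8 MHz.
Nyquist rate = 2 × 15.8 MHz = 31.6 MHz.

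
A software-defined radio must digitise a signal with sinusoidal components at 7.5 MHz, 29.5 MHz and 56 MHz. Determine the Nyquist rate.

Highest-frequency component: 56 MHz.
Nyquist rate = 2 × 56 MHz = 112 MHz.

112 MHz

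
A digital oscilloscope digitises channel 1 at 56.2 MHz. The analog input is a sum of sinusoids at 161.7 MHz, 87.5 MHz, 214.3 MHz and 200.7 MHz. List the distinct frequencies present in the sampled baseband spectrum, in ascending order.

6.9 MHz, 10.5 MHz, 24.1 MHz, 24.9 MHz

fs/2 = 28.1 MHz.
161.7 MHz mod fs = 49.3 MHz.
49.3 MHz > fs/2 = 28.1 MHz, folds to fs − 49.3 MHz = 6.9 MHz.
87.5 MHz mod fs = 31.3 MHz.
31.3 MHz > fs/2 = 28.1 MHz, folds to fs − 31.3 MHz = 24.9 MHz.
214.3 MHz mod fs = 45.7 MHz.
45.7 MHz > fs/2 = 28.1 MHz, folds to fs − 45.7 MHz = 10.5 MHz.
200.7 MHz mod fs = 32.1 MHz.
32.1 MHz > fs/2 = 28.1 MHz, folds to fs − 32.1 MHz = 24.1 MHz.
Distinct values: {6.9 MHz, 10.5 MHz, 24.1 MHz, 24.9 MHz}.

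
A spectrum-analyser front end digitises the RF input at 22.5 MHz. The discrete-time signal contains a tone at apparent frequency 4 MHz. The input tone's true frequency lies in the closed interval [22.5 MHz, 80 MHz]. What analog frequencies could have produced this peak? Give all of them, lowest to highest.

Frequencies that alias to 4 MHz are k·fs ± 4 MHz for integer k ≥ 0.
k=0: 4 MHz.
k=1: 18.5 MHz, 26.5 MHz.
k=2: 41 MHz, 49 MHz.
k=3: 63.5 MHz, 71.5 MHz.
k=4: 86 MHz, 94 MHz.
Within [22.5 MHz, 80 MHz]: 26.5 MHz, 41 MHz, 49 MHz, 63.5 MHz, 71.5 MHz.

26.5 MHz, 41 MHz, 49 MHz, 63.5 MHz, 71.5 MHz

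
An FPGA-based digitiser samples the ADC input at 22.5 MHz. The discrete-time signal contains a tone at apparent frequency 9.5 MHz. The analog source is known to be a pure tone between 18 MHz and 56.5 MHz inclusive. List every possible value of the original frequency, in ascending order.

Frequencies that alias to 9.5 MHz are k·fs ± 9.5 MHz for integer k ≥ 0.
k=0: 9.5 MHz.
k=1: 13 MHz, 32 MHz.
k=2: 35.5 MHz, 54.5 MHz.
k=3: 58 MHz, 77 MHz.
Within [18 MHz, 56.5 MHz]: 32 MHz, 35.5 MHz, 54.5 MHz.

32 MHz, 35.5 MHz, 54.5 MHz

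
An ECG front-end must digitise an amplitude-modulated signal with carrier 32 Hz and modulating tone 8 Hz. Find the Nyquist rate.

AM sidebands sit at fc ± fm = 24 Hz and 40 Hz.
Highest-frequency component: 40 Hz.
Nyquist rate = 2 × 40 Hz = 80 Hz.

80 Hz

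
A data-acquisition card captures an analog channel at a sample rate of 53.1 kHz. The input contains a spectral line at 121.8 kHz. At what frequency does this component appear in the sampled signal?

15.6 kHz

121.8 kHz mod fs = 15.6 kHz.
15.6 kHz ≤ fs/2 = 26.55 kHz, appears at 15.6 kHz.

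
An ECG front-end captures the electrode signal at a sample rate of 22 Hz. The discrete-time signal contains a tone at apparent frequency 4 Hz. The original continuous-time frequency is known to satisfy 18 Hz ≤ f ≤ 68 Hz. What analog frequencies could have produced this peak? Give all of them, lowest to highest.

Frequencies that alias to 4 Hz are k·fs ± 4 Hz for integer k ≥ 0.
k=0: 4 Hz.
k=1: 18 Hz, 26 Hz.
k=2: 40 Hz, 48 Hz.
k=3: 62 Hz, 70 Hz.
k=4: 84 Hz, 92 Hz.
Within [18 Hz, 68 Hz]: 18 Hz, 26 Hz, 40 Hz, 48 Hz, 62 Hz.

18 Hz, 26 Hz, 40 Hz, 48 Hz, 62 Hz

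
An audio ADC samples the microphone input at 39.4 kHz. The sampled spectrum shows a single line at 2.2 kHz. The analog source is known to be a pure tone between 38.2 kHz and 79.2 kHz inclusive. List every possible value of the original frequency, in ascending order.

41.6 kHz, 76.6 kHz

Frequencies that alias to 2.2 kHz are k·fs ± 2.2 kHz for integer k ≥ 0.
k=0: 2.2 kHz.
k=1: 37.2 kHz, 41.6 kHz.
k=2: 76.6 kHz, 81 kHz.
k=3: 116 kHz, 120.4 kHz.
Within [38.2 kHz, 79.2 kHz]: 41.6 kHz, 76.6 kHz.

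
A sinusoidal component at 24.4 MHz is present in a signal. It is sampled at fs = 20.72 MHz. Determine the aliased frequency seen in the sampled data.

24.4 MHz mod fs = 3.68 MHz.
3.68 MHz ≤ fs/2 = 10.36 MHz, appears at 3.68 MHz.

3.68 MHz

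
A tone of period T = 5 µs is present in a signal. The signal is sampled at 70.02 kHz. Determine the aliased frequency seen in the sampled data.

T = 5 µs → f = 1/T = 200 kHz.
200 kHz mod fs = 59.96 kHz.
59.96 kHz > fs/2 = 35.01 kHz, folds to fs − 59.96 kHz = 10.06 kHz.

10.06 kHz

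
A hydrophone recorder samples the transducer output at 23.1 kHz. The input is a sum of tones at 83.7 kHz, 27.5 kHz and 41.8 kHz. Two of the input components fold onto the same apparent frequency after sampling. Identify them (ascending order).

27.5 kHz, 41.8 kHz

fs/2 = 11.55 kHz.
83.7 kHz mod fs = 14.4 kHz.
14.4 kHz > fs/2 = 11.55 kHz, folds to fs − 14.4 kHz = 8.7 kHz.
27.5 kHz mod fs = 4.4 kHz.
4.4 kHz ≤ fs/2 = 11.55 kHz, appears at 4.4 kHz.
41.8 kHz mod fs = 18.7 kHz.
18.7 kHz > fs/2 = 11.55 kHz, folds to fs − 18.7 kHz = 4.4 kHz.
27.5 kHz and 41.8 kHz both map to 4.4 kHz.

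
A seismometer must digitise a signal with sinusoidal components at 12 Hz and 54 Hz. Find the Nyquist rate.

Highest-frequency component: 54 Hz.
Nyquist rate = 2 × 54 Hz = 108 Hz.

108 Hz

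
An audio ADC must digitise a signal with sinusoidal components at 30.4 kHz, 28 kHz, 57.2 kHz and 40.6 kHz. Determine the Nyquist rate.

Highest-frequency component: 57.2 kHz.
Nyquist rate = 2 × 57.2 kHz = 114.4 kHz.

114.4 kHz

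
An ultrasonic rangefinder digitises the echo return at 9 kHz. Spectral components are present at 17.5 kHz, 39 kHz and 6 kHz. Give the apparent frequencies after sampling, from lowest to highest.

fs/2 = 4.5 kHz.
17.5 kHz mod fs = 8.5 kHz.
8.5 kHz > fs/2 = 4.5 kHz, folds to fs − 8.5 kHz = 0.5 kHz.
39 kHz mod fs = 3 kHz.
3 kHz ≤ fs/2 = 4.5 kHz, appears at 3 kHz.
6 kHz > fs/2 = 4.5 kHz, folds to fs − 6 kHz = 3 kHz.
Distinct values: {0.5 kHz, 3 kHz}.

0.5 kHz, 3 kHz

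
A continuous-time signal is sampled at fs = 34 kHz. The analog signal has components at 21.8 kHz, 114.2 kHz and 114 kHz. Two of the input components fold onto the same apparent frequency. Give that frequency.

fs/2 = 17 kHz.
21.8 kHz > fs/2 = 17 kHz, folds to fs − 21.8 kHz = 12.2 kHz.
114.2 kHz mod fs = 12.2 kHz.
12.2 kHz ≤ fs/2 = 17 kHz, appears at 12.2 kHz.
114 kHz mod fs = 12 kHz.
12 kHz ≤ fs/2 = 17 kHz, appears at 12 kHz.
21.8 kHz and 114.2 kHz both map to 12.2 kHz.

12.2 kHz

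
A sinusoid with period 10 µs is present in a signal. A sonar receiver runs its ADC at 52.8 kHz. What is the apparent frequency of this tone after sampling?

T = 10 µs → f = 1/T = 100 kHz.
100 kHz mod fs = 47.2 kHz.
47.2 kHz > fs/2 = 26.4 kHz, folds to fs − 47.2 kHz = 5.6 kHz.

5.6 kHz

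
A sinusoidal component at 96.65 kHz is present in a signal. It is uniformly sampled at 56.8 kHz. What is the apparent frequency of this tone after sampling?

96.65 kHz mod fs = 39.85 kHz.
39.85 kHz > fs/2 = 28.4 kHz, folds to fs − 39.85 kHz = 16.95 kHz.

16.95 kHz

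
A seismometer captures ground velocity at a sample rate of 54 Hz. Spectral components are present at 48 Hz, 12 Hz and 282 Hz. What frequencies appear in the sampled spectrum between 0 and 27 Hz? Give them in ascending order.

6 Hz, 12 Hz

fs/2 = 27 Hz.
48 Hz > fs/2 = 27 Hz, folds to fs − 48 Hz = 6 Hz.
12 Hz ≤ fs/2 = 27 Hz, passes unchanged.
282 Hz mod fs = 12 Hz.
12 Hz ≤ fs/2 = 27 Hz, appears at 12 Hz.
Distinct values: {6 Hz, 12 Hz}.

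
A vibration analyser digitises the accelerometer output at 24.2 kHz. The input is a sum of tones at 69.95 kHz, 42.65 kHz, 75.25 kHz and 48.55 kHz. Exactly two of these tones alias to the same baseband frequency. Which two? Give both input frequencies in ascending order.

69.95 kHz, 75.25 kHz

fs/2 = 12.1 kHz.
69.95 kHz mod fs = 21.55 kHz.
21.55 kHz > fs/2 = 12.1 kHz, folds to fs − 21.55 kHz = 2.65 kHz.
42.65 kHz mod fs = 18.45 kHz.
18.45 kHz > fs/2 = 12.1 kHz, folds to fs − 18.45 kHz = 5.75 kHz.
75.25 kHz mod fs = 2.65 kHz.
2.65 kHz ≤ fs/2 = 12.1 kHz, appears at 2.65 kHz.
48.55 kHz mod fs = 0.15 kHz.
0.15 kHz ≤ fs/2 = 12.1 kHz, appears at 0.15 kHz.
69.95 kHz and 75.25 kHz both map to 2.65 kHz.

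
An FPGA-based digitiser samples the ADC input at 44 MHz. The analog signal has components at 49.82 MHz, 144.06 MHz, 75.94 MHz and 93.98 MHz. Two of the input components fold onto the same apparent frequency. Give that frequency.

fs/2 = 22 MHz.
49.82 MHz mod fs = 5.82 MHz.
5.82 MHz ≤ fs/2 = 22 MHz, appears at 5.82 MHz.
144.06 MHz mod fs = 12.06 MHz.
12.06 MHz ≤ fs/2 = 22 MHz, appears at 12.06 MHz.
75.94 MHz mod fs = 31.94 MHz.
31.94 MHz > fs/2 = 22 MHz, folds to fs − 31.94 MHz = 12.06 MHz.
93.98 MHz mod fs = 5.98 MHz.
5.98 MHz ≤ fs/2 = 22 MHz, appears at 5.98 MHz.
75.94 MHz and 144.06 MHz both map to 12.06 MHz.

12.06 MHz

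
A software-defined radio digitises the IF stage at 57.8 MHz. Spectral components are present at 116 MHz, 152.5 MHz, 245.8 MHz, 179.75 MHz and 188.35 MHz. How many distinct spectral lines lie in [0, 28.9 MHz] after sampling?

5

fs/2 = 28.9 MHz.
116 MHz mod fs = 0.4 MHz.
0.4 MHz ≤ fs/2 = 28.9 MHz, appears at 0.4 MHz.
152.5 MHz mod fs = 36.9 MHz.
36.9 MHz > fs/2 = 28.9 MHz, folds to fs − 36.9 MHz = 20.9 MHz.
245.8 MHz mod fs = 14.6 MHz.
14.6 MHz ≤ fs/2 = 28.9 MHz, appears at 14.6 MHz.
179.75 MHz mod fs = 6.35 MHz.
6.35 MHz ≤ fs/2 = 28.9 MHz, appears at 6.35 MHz.
188.35 MHz mod fs = 14.95 MHz.
14.95 MHz ≤ fs/2 = 28.9 MHz, appears at 14.95 MHz.
Distinct values: {0.4 MHz, 6.35 MHz, 14.6 MHz, 14.95 MHz, 20.9 MHz} → 5.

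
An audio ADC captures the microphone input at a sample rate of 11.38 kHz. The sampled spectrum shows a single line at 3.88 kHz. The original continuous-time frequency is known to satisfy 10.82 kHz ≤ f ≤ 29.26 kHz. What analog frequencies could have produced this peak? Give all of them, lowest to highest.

15.26 kHz, 18.88 kHz, 26.64 kHz

Frequencies that alias to 3.88 kHz are k·fs ± 3.88 kHz for integer k ≥ 0.
k=0: 3.88 kHz.
k=1: 7.5 kHz, 15.26 kHz.
k=2: 18.88 kHz, 26.64 kHz.
k=3: 30.26 kHz, 38.02 kHz.
Within [10.82 kHz, 29.26 kHz]: 15.26 kHz, 18.88 kHz, 26.64 kHz.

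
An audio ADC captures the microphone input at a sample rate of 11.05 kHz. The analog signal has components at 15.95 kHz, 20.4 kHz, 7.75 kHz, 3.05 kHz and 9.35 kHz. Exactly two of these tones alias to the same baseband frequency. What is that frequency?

fs/2 = 5.525 kHz.
15.95 kHz mod fs = 4.9 kHz.
4.9 kHz ≤ fs/2 = 5.525 kHz, appears at 4.9 kHz.
20.4 kHz mod fs = 9.35 kHz.
9.35 kHz > fs/2 = 5.525 kHz, folds to fs − 9.35 kHz = 1.7 kHz.
7.75 kHz > fs/2 = 5.525 kHz, folds to fs − 7.75 kHz = 3.3 kHz.
3.05 kHz ≤ fs/2 = 5.525 kHz, passes unchanged.
9.35 kHz > fs/2 = 5.525 kHz, folds to fs − 9.35 kHz = 1.7 kHz.
9.35 kHz and 20.4 kHz both map to 1.7 kHz.

1.7 kHz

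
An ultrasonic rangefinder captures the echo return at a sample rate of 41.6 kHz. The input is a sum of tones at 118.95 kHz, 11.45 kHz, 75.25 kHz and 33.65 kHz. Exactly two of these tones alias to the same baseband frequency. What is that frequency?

fs/2 = 20.8 kHz.
118.95 kHz mod fs = 35.75 kHz.
35.75 kHz > fs/2 = 20.8 kHz, folds to fs − 35.75 kHz = 5.85 kHz.
11.45 kHz ≤ fs/2 = 20.8 kHz, passes unchanged.
75.25 kHz mod fs = 33.65 kHz.
33.65 kHz > fs/2 = 20.8 kHz, folds to fs − 33.65 kHz = 7.95 kHz.
33.65 kHz > fs/2 = 20.8 kHz, folds to fs − 33.65 kHz = 7.95 kHz.
33.65 kHz and 75.25 kHz both map to 7.95 kHz.

7.95 kHz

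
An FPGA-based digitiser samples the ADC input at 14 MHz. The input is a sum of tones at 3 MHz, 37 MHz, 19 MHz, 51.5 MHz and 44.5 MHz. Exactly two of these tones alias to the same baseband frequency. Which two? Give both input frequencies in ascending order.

fs/2 = 7 MHz.
3 MHz ≤ fs/2 = 7 MHz, passes unchanged.
37 MHz mod fs = 9 MHz.
9 MHz > fs/2 = 7 MHz, folds to fs − 9 MHz = 5 MHz.
19 MHz mod fs = 5 MHz.
5 MHz ≤ fs/2 = 7 MHz, appears at 5 MHz.
51.5 MHz mod fs = 9.5 MHz.
9.5 MHz > fs/2 = 7 MHz, folds to fs − 9.5 MHz = 4.5 MHz.
44.5 MHz mod fs = 2.5 MHz.
2.5 MHz ≤ fs/2 = 7 MHz, appears at 2.5 MHz.
19 MHz and 37 MHz both map to 5 MHz.

19 MHz, 37 MHz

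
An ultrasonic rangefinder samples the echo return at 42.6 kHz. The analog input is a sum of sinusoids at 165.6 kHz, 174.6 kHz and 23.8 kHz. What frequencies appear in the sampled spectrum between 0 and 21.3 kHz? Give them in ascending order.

4.2 kHz, 4.8 kHz, 18.8 kHz

fs/2 = 21.3 kHz.
165.6 kHz mod fs = 37.8 kHz.
37.8 kHz > fs/2 = 21.3 kHz, folds to fs − 37.8 kHz = 4.8 kHz.
174.6 kHz mod fs = 4.2 kHz.
4.2 kHz ≤ fs/2 = 21.3 kHz, appears at 4.2 kHz.
23.8 kHz > fs/2 = 21.3 kHz, folds to fs − 23.8 kHz = 18.8 kHz.
Distinct values: {4.2 kHz, 4.8 kHz, 18.8 kHz}.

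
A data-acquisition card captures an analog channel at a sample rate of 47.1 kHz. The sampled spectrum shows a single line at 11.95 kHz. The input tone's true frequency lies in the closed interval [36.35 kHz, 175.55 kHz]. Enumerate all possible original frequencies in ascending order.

Frequencies that alias to 11.95 kHz are k·fs ± 11.95 kHz for integer k ≥ 0.
k=0: 11.95 kHz.
k=1: 35.15 kHz, 59.05 kHz.
k=2: 82.25 kHz, 106.15 kHz.
k=3: 129.35 kHz, 153.25 kHz.
k=4: 176.45 kHz, 200.35 kHz.
Within [36.35 kHz, 175.55 kHz]: 59.05 kHz, 82.25 kHz, 106.15 kHz, 129.35 kHz, 153.25 kHz.

59.05 kHz, 82.25 kHz, 106.15 kHz, 129.35 kHz, 153.25 kHz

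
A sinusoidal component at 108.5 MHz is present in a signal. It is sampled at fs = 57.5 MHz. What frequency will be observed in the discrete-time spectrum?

6.5 MHz

108.5 MHz mod fs = 51 MHz.
51 MHz > fs/2 = 28.75 MHz, folds to fs − 51 MHz = 6.5 MHz.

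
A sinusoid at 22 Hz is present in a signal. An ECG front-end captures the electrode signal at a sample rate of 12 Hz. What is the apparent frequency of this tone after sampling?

2 Hz

22 Hz mod fs = 10 Hz.
10 Hz > fs/2 = 6 Hz, folds to fs − 10 Hz = 2 Hz.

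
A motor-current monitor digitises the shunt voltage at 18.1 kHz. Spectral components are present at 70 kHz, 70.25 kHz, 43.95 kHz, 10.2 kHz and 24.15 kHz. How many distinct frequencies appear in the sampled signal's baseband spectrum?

5

fs/2 = 9.05 kHz.
70 kHz mod fs = 15.7 kHz.
15.7 kHz > fs/2 = 9.05 kHz, folds to fs − 15.7 kHz = 2.4 kHz.
70.25 kHz mod fs = 15.95 kHz.
15.95 kHz > fs/2 = 9.05 kHz, folds to fs − 15.95 kHz = 2.15 kHz.
43.95 kHz mod fs = 7.75 kHz.
7.75 kHz ≤ fs/2 = 9.05 kHz, appears at 7.75 kHz.
10.2 kHz > fs/2 = 9.05 kHz, folds to fs − 10.2 kHz = 7.9 kHz.
24.15 kHz mod fs = 6.05 kHz.
6.05 kHz ≤ fs/2 = 9.05 kHz, appears at 6.05 kHz.
Distinct values: {2.15 kHz, 2.4 kHz, 6.05 kHz, 7.75 kHz, 7.9 kHz} → 5.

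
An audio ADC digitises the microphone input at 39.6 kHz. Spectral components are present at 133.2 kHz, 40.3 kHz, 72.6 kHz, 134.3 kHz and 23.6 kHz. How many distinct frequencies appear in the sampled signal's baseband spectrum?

5

fs/2 = 19.8 kHz.
133.2 kHz mod fs = 14.4 kHz.
14.4 kHz ≤ fs/2 = 19.8 kHz, appears at 14.4 kHz.
40.3 kHz mod fs = 0.7 kHz.
0.7 kHz ≤ fs/2 = 19.8 kHz, appears at 0.7 kHz.
72.6 kHz mod fs = 33 kHz.
33 kHz > fs/2 = 19.8 kHz, folds to fs − 33 kHz = 6.6 kHz.
134.3 kHz mod fs = 15.5 kHz.
15.5 kHz ≤ fs/2 = 19.8 kHz, appears at 15.5 kHz.
23.6 kHz > fs/2 = 19.8 kHz, folds to fs − 23.6 kHz = 16 kHz.
Distinct values: {0.7 kHz, 6.6 kHz, 14.4 kHz, 15.5 kHz, 16 kHz} → 5.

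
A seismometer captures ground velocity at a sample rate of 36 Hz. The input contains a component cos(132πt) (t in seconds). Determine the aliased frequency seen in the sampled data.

6 Hz

ω = 132π rad/s → f = ω/(2π) = 66 Hz.
66 Hz mod fs = 30 Hz.
30 Hz > fs/2 = 18 Hz, folds to fs − 30 Hz = 6 Hz.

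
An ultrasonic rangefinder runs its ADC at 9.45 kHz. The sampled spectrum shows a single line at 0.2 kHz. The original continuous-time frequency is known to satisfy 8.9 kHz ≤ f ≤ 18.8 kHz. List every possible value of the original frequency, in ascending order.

Frequencies that alias to 0.2 kHz are k·fs ± 0.2 kHz for integer k ≥ 0.
k=0: 0.2 kHz.
k=1: 9.25 kHz, 9.65 kHz.
k=2: 18.7 kHz, 19.1 kHz.
k=3: 28.15 kHz, 28.55 kHz.
Within [8.9 kHz, 18.8 kHz]: 9.25 kHz, 9.65 kHz, 18.7 kHz.

9.25 kHz, 9.65 kHz, 18.7 kHz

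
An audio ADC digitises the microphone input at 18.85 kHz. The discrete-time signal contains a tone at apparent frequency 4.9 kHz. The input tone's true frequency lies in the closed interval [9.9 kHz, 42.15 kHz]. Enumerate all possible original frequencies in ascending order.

Frequencies that alias to 4.9 kHz are k·fs ± 4.9 kHz for integer k ≥ 0.
k=0: 4.9 kHz.
k=1: 13.95 kHz, 23.75 kHz.
k=2: 32.8 kHz, 42.6 kHz.
k=3: 51.65 kHz, 61.45 kHz.
Within [9.9 kHz, 42.15 kHz]: 13.95 kHz, 23.75 kHz, 32.8 kHz.

13.95 kHz, 23.75 kHz, 32.8 kHz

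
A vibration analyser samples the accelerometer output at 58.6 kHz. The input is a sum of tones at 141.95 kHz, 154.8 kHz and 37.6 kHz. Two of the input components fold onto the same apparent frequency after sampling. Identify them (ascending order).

37.6 kHz, 154.8 kHz

fs/2 = 29.3 kHz.
141.95 kHz mod fs = 24.75 kHz.
24.75 kHz ≤ fs/2 = 29.3 kHz, appears at 24.75 kHz.
154.8 kHz mod fs = 37.6 kHz.
37.6 kHz > fs/2 = 29.3 kHz, folds to fs − 37.6 kHz = 21 kHz.
37.6 kHz > fs/2 = 29.3 kHz, folds to fs − 37.6 kHz = 21 kHz.
37.6 kHz and 154.8 kHz both map to 21 kHz.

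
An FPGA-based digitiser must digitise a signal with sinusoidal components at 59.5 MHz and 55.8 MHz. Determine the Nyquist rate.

119 MHz

Highest-frequency component: 59.5 MHz.
Nyquist rate = 2 × 59.5 MHz = 119 MHz.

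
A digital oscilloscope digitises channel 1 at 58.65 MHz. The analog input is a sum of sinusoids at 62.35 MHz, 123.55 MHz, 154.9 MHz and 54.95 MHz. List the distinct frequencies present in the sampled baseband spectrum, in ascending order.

3.7 MHz, 6.25 MHz, 21.05 MHz

fs/2 = 29.325 MHz.
62.35 MHz mod fs = 3.7 MHz.
3.7 MHz ≤ fs/2 = 29.325 MHz, appears at 3.7 MHz.
123.55 MHz mod fs = 6.25 MHz.
6.25 MHz ≤ fs/2 = 29.325 MHz, appears at 6.25 MHz.
154.9 MHz mod fs = 37.6 MHz.
37.6 MHz > fs/2 = 29.325 MHz, folds to fs − 37.6 MHz = 21.05 MHz.
54.95 MHz > fs/2 = 29.325 MHz, folds to fs − 54.95 MHz = 3.7 MHz.
Distinct values: {3.7 MHz, 6.25 MHz, 21.05 MHz}.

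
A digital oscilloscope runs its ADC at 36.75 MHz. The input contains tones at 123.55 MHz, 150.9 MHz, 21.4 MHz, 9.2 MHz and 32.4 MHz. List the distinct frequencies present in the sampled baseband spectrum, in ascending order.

fs/2 = 18.375 MHz.
123.55 MHz mod fs = 13.3 MHz.
13.3 MHz ≤ fs/2 = 18.375 MHz, appears at 13.3 MHz.
150.9 MHz mod fs = 3.9 MHz.
3.9 MHz ≤ fs/2 = 18.375 MHz, appears at 3.9 MHz.
21.4 MHz > fs/2 = 18.375 MHz, folds to fs − 21.4 MHz = 15.35 MHz.
9.2 MHz ≤ fs/2 = 18.375 MHz, passes unchanged.
32.4 MHz > fs/2 = 18.375 MHz, folds to fs − 32.4 MHz = 4.35 MHz.
Distinct values: {3.9 MHz, 4.35 MHz, 9.2 MHz, 13.3 MHz, 15.35 MHz}.

3.9 MHz, 4.35 MHz, 9.2 MHz, 13.3 MHz, 15.35 MHz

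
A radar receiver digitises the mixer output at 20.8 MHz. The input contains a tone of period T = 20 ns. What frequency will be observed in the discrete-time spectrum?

T = 20 ns → f = 1/T = 50 MHz.
50 MHz mod fs = 8.4 MHz.
8.4 MHz ≤ fs/2 = 10.4 MHz, appears at 8.4 MHz.

8.4 MHz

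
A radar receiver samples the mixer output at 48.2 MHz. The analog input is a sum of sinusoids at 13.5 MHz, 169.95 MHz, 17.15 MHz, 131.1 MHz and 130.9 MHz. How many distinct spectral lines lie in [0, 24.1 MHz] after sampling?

fs/2 = 24.1 MHz.
13.5 MHz ≤ fs/2 = 24.1 MHz, passes unchanged.
169.95 MHz mod fs = 25.35 MHz.
25.35 MHz > fs/2 = 24.1 MHz, folds to fs − 25.35 MHz = 22.85 MHz.
17.15 MHz ≤ fs/2 = 24.1 MHz, passes unchanged.
131.1 MHz mod fs = 34.7 MHz.
34.7 MHz > fs/2 = 24.1 MHz, folds to fs − 34.7 MHz = 13.5 MHz.
130.9 MHz mod fs = 34.5 MHz.
34.5 MHz > fs/2 = 24.1 MHz, folds to fs − 34.5 MHz = 13.7 MHz.
Distinct values: {13.5 MHz, 13.7 MHz, 17.15 MHz, 22.85 MHz} → 4.

4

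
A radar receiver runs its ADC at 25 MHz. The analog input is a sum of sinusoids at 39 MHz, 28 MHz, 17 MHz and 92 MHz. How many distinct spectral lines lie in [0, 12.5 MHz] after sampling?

3

fs/2 = 12.5 MHz.
39 MHz mod fs = 14 MHz.
14 MHz > fs/2 = 12.5 MHz, folds to fs − 14 MHz = 11 MHz.
28 MHz mod fs = 3 MHz.
3 MHz ≤ fs/2 = 12.5 MHz, appears at 3 MHz.
17 MHz > fs/2 = 12.5 MHz, folds to fs − 17 MHz = 8 MHz.
92 MHz mod fs = 17 MHz.
17 MHz > fs/2 = 12.5 MHz, folds to fs − 17 MHz = 8 MHz.
Distinct values: {3 MHz, 8 MHz, 11 MHz} → 3.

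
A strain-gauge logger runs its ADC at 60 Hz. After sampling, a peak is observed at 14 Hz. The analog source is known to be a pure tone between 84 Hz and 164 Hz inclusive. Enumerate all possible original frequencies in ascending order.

Frequencies that alias to 14 Hz are k·fs ± 14 Hz for integer k ≥ 0.
k=0: 14 Hz.
k=1: 46 Hz, 74 Hz.
k=2: 106 Hz, 134 Hz.
k=3: 166 Hz, 194 Hz.
Within [84 Hz, 164 Hz]: 106 Hz, 134 Hz.

106 Hz, 134 Hz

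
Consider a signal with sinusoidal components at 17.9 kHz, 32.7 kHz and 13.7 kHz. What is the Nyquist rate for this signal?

Highest-frequency component: 32.7 kHz.
Nyquist rate = 2 × 32.7 kHz = 65.4 kHz.

65.4 kHz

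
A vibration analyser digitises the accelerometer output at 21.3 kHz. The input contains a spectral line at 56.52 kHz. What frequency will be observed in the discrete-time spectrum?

56.52 kHz mod fs = 13.92 kHz.
13.92 kHz > fs/2 = 10.65 kHz, folds to fs − 13.92 kHz = 7.38 kHz.

7.38 kHz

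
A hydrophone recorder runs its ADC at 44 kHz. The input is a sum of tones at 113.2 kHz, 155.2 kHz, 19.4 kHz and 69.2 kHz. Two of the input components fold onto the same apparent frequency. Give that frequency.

fs/2 = 22 kHz.
113.2 kHz mod fs = 25.2 kHz.
25.2 kHz > fs/2 = 22 kHz, folds to fs − 25.2 kHz = 18.8 kHz.
155.2 kHz mod fs = 23.2 kHz.
23.2 kHz > fs/2 = 22 kHz, folds to fs − 23.2 kHz = 20.8 kHz.
19.4 kHz ≤ fs/2 = 22 kHz, passes unchanged.
69.2 kHz mod fs = 25.2 kHz.
25.2 kHz > fs/2 = 22 kHz, folds to fs − 25.2 kHz = 18.8 kHz.
69.2 kHz and 113.2 kHz both map to 18.8 kHz.

18.8 kHz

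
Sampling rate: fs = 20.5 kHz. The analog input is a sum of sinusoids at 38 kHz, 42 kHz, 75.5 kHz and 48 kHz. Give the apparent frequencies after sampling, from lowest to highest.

1 kHz, 3 kHz, 6.5 kHz, 7 kHz

fs/2 = 10.25 kHz.
38 kHz mod fs = 17.5 kHz.
17.5 kHz > fs/2 = 10.25 kHz, folds to fs − 17.5 kHz = 3 kHz.
42 kHz mod fs = 1 kHz.
1 kHz ≤ fs/2 = 10.25 kHz, appears at 1 kHz.
75.5 kHz mod fs = 14 kHz.
14 kHz > fs/2 = 10.25 kHz, folds to fs − 14 kHz = 6.5 kHz.
48 kHz mod fs = 7 kHz.
7 kHz ≤ fs/2 = 10.25 kHz, appears at 7 kHz.
Distinct values: {1 kHz, 3 kHz, 6.5 kHz, 7 kHz}.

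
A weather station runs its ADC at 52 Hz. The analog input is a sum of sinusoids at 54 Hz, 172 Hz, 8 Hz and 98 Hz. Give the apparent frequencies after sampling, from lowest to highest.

fs/2 = 26 Hz.
54 Hz mod fs = 2 Hz.
2 Hz ≤ fs/2 = 26 Hz, appears at 2 Hz.
172 Hz mod fs = 16 Hz.
16 Hz ≤ fs/2 = 26 Hz, appears at 16 Hz.
8 Hz ≤ fs/2 = 26 Hz, passes unchanged.
98 Hz mod fs = 46 Hz.
46 Hz > fs/2 = 26 Hz, folds to fs − 46 Hz = 6 Hz.
Distinct values: {2 Hz, 6 Hz, 8 Hz, 16 Hz}.

2 Hz, 6 Hz, 8 Hz, 16 Hz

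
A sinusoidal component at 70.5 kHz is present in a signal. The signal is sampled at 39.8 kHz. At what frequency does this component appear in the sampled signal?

70.5 kHz mod fs = 30.7 kHz.
30.7 kHz > fs/2 = 19.9 kHz, folds to fs − 30.7 kHz = 9.1 kHz.

9.1 kHz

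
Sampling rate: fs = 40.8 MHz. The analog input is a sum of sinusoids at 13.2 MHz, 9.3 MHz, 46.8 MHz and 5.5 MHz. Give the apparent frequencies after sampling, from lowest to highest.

fs/2 = 20.4 MHz.
13.2 MHz ≤ fs/2 = 20.4 MHz, passes unchanged.
9.3 MHz ≤ fs/2 = 20.4 MHz, passes unchanged.
46.8 MHz mod fs = 6 MHz.
6 MHz ≤ fs/2 = 20.4 MHz, appears at 6 MHz.
5.5 MHz ≤ fs/2 = 20.4 MHz, passes unchanged.
Distinct values: {5.5 MHz, 6 MHz, 9.3 MHz, 13.2 MHz}.

5.5 MHz, 6 MHz, 9.3 MHz, 13.2 MHz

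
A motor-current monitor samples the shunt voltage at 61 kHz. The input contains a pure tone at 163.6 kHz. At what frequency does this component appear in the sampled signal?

19.4 kHz

163.6 kHz mod fs = 41.6 kHz.
41.6 kHz > fs/2 = 30.5 kHz, folds to fs − 41.6 kHz = 19.4 kHz.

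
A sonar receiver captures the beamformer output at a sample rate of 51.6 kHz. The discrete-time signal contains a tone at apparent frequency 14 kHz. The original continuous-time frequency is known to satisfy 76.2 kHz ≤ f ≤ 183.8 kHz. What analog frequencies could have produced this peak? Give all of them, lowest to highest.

Frequencies that alias to 14 kHz are k·fs ± 14 kHz for integer k ≥ 0.
k=0: 14 kHz.
k=1: 37.6 kHz, 65.6 kHz.
k=2: 89.2 kHz, 117.2 kHz.
k=3: 140.8 kHz, 168.8 kHz.
k=4: 192.4 kHz, 220.4 kHz.
Within [76.2 kHz, 183.8 kHz]: 89.2 kHz, 117.2 kHz, 140.8 kHz, 168.8 kHz.

89.2 kHz, 117.2 kHz, 140.8 kHz, 168.8 kHz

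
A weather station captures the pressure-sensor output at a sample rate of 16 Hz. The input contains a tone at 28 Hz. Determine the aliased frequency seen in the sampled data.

4 Hz

28 Hz mod fs = 12 Hz.
12 Hz > fs/2 = 8 Hz, folds to fs − 12 Hz = 4 Hz.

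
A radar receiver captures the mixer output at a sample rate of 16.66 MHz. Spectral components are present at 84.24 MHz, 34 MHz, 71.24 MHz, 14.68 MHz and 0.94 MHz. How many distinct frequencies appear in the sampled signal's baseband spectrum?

fs/2 = 8.33 MHz.
84.24 MHz mod fs = 0.94 MHz.
0.94 MHz ≤ fs/2 = 8.33 MHz, appears at 0.94 MHz.
34 MHz mod fs = 0.68 MHz.
0.68 MHz ≤ fs/2 = 8.33 MHz, appears at 0.68 MHz.
71.24 MHz mod fs = 4.6 MHz.
4.6 MHz ≤ fs/2 = 8.33 MHz, appears at 4.6 MHz.
14.68 MHz > fs/2 = 8.33 MHz, folds to fs − 14.68 MHz = 1.98 MHz.
0.94 MHz ≤ fs/2 = 8.33 MHz, passes unchanged.
Distinct values: {0.68 MHz, 0.94 MHz, 1.98 MHz, 4.6 MHz} → 4.

4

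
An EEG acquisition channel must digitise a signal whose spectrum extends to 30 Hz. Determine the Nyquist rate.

60 Hz

Nyquist rate = 2 × 30 Hz = 60 Hz.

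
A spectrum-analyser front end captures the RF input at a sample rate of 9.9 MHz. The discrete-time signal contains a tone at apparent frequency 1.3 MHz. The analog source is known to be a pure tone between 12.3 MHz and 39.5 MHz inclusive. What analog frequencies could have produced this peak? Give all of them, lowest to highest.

Frequencies that alias to 1.3 MHz are k·fs ± 1.3 MHz for integer k ≥ 0.
k=0: 1.3 MHz.
k=1: 8.6 MHz, 11.2 MHz.
k=2: 18.5 MHz, 21.1 MHz.
k=3: 28.4 MHz, 31 MHz.
k=4: 38.3 MHz, 40.9 MHz.
k=5: 48.2 MHz, 50.8 MHz.
Within [12.3 MHz, 39.5 MHz]: 18.5 MHz, 21.1 MHz, 28.4 MHz, 31 MHz, 38.3 MHz.

18.5 MHz, 21.1 MHz, 28.4 MHz, 31 MHz, 38.3 MHz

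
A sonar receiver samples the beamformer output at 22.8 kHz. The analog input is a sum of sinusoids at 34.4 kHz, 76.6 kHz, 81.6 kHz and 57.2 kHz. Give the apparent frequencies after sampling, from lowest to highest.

fs/2 = 11.4 kHz.
34.4 kHz mod fs = 11.6 kHz.
11.6 kHz > fs/2 = 11.4 kHz, folds to fs − 11.6 kHz = 11.2 kHz.
76.6 kHz mod fs = 8.2 kHz.
8.2 kHz ≤ fs/2 = 11.4 kHz, appears at 8.2 kHz.
81.6 kHz mod fs = 13.2 kHz.
13.2 kHz > fs/2 = 11.4 kHz, folds to fs − 13.2 kHz = 9.6 kHz.
57.2 kHz mod fs = 11.6 kHz.
11.6 kHz > fs/2 = 11.4 kHz, folds to fs − 11.6 kHz = 11.2 kHz.
Distinct values: {8.2 kHz, 9.6 kHz, 11.2 kHz}.

8.2 kHz, 9.6 kHz, 11.2 kHz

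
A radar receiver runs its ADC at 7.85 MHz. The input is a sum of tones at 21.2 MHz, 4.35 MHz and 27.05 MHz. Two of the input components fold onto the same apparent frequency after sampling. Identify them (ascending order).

4.35 MHz, 27.05 MHz

fs/2 = 3.925 MHz.
21.2 MHz mod fs = 5.5 MHz.
5.5 MHz > fs/2 = 3.925 MHz, folds to fs − 5.5 MHz = 2.35 MHz.
4.35 MHz > fs/2 = 3.925 MHz, folds to fs − 4.35 MHz = 3.5 MHz.
27.05 MHz mod fs = 3.5 MHz.
3.5 MHz ≤ fs/2 = 3.925 MHz, appears at 3.5 MHz.
4.35 MHz and 27.05 MHz both map to 3.5 MHz.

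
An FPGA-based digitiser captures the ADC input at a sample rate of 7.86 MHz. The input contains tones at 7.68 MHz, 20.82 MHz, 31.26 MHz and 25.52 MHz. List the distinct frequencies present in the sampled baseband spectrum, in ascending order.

0.18 MHz, 1.94 MHz, 2.76 MHz

fs/2 = 3.93 MHz.
7.68 MHz > fs/2 = 3.93 MHz, folds to fs − 7.68 MHz = 0.18 MHz.
20.82 MHz mod fs = 5.1 MHz.
5.1 MHz > fs/2 = 3.93 MHz, folds to fs − 5.1 MHz = 2.76 MHz.
31.26 MHz mod fs = 7.68 MHz.
7.68 MHz > fs/2 = 3.93 MHz, folds to fs − 7.68 MHz = 0.18 MHz.
25.52 MHz mod fs = 1.94 MHz.
1.94 MHz ≤ fs/2 = 3.93 MHz, appears at 1.94 MHz.
Distinct values: {0.18 MHz, 1.94 MHz, 2.76 MHz}.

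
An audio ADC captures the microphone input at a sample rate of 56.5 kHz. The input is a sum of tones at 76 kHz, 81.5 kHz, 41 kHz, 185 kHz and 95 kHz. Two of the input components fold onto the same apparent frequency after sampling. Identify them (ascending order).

41 kHz, 185 kHz

fs/2 = 28.25 kHz.
76 kHz mod fs = 19.5 kHz.
19.5 kHz ≤ fs/2 = 28.25 kHz, appears at 19.5 kHz.
81.5 kHz mod fs = 25 kHz.
25 kHz ≤ fs/2 = 28.25 kHz, appears at 25 kHz.
41 kHz > fs/2 = 28.25 kHz, folds to fs − 41 kHz = 15.5 kHz.
185 kHz mod fs = 15.5 kHz.
15.5 kHz ≤ fs/2 = 28.25 kHz, appears at 15.5 kHz.
95 kHz mod fs = 38.5 kHz.
38.5 kHz > fs/2 = 28.25 kHz, folds to fs − 38.5 kHz = 18 kHz.
41 kHz and 185 kHz both map to 15.5 kHz.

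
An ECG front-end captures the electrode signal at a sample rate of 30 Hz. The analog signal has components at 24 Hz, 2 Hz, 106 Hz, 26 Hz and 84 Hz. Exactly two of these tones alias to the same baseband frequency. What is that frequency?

fs/2 = 15 Hz.
24 Hz > fs/2 = 15 Hz, folds to fs − 24 Hz = 6 Hz.
2 Hz ≤ fs/2 = 15 Hz, passes unchanged.
106 Hz mod fs = 16 Hz.
16 Hz > fs/2 = 15 Hz, folds to fs − 16 Hz = 14 Hz.
26 Hz > fs/2 = 15 Hz, folds to fs − 26 Hz = 4 Hz.
84 Hz mod fs = 24 Hz.
24 Hz > fs/2 = 15 Hz, folds to fs − 24 Hz = 6 Hz.
24 Hz and 84 Hz both map to 6 Hz.

6 Hz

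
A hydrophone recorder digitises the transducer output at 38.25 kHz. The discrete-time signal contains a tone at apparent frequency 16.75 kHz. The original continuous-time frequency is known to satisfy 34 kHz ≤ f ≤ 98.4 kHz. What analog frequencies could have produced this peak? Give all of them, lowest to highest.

55 kHz, 59.75 kHz, 93.25 kHz, 98 kHz

Frequencies that alias to 16.75 kHz are k·fs ± 16.75 kHz for integer k ≥ 0.
k=0: 16.75 kHz.
k=1: 21.5 kHz, 55 kHz.
k=2: 59.75 kHz, 93.25 kHz.
k=3: 98 kHz, 131.5 kHz.
k=4: 136.25 kHz, 169.75 kHz.
Within [34 kHz, 98.4 kHz]: 55 kHz, 59.75 kHz, 93.25 kHz, 98 kHz.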